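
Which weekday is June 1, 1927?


Target: June 1, 1927
Anchor: Jan 1, 1927. With p = 1927 - 1 = 1926: (p + p//4 - p//100 + p//400) mod 7 = (1926 + 481 - 19 + 4) mod 7 = 2392 mod 7 = 5 -> Saturday (Mon=0 ... Sun=6)
Days before June (Jan-May): 151 days
Weekday index = (5 + 151) mod 7 = 2

Wednesday


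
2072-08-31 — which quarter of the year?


Month: August (month 8)
Q1: Jan-Mar, Q2: Apr-Jun, Q3: Jul-Sep, Q4: Oct-Dec

Q3


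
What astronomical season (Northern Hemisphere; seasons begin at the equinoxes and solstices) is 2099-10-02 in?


Date: October 2
Astronomical Autumn (approx.; exact equinox/solstice day varies by year): September 22 to December 20
October 2 falls within the Autumn window

Autumn


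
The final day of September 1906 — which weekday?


September 1906 has 30 days
Anchor: Jan 1, 1906. With p = 1906 - 1 = 1905: (p + p//4 - p//100 + p//400) mod 7 = (1905 + 476 - 19 + 4) mod 7 = 2366 mod 7 = 0 -> Monday (Mon=0 ... Sun=6)
Days before September (Jan-Aug): 243; September 1 index = (0 + 243) mod 7 = 5 -> Saturday
Last day offset: 30 - 1 = 29 days
Weekday index = (5 + 29) mod 7 = 6

Sunday, September 30


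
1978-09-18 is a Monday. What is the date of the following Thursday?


Current: Monday
Target: Thursday
Days ahead: 3

Next Thursday: 1978-09-21


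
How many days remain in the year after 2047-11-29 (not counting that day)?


Day of year: 333 of 365
Remaining = 365 - 333

32 days


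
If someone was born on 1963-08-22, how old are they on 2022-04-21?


Birth: 1963-08-22
Reference: 2022-04-21
Year difference: 2022 - 1963 = 59
Birthday not yet reached in 2022, subtract 1

58 years old


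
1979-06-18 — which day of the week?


Date: June 18, 1979
Anchor: Jan 1, 1979. With p = 1979 - 1 = 1978: (p + p//4 - p//100 + p//400) mod 7 = (1978 + 494 - 19 + 4) mod 7 = 2457 mod 7 = 0 -> Monday (Mon=0 ... Sun=6)
Days before June (Jan-May): 151; offset = 151 + 18 - 1 = 168
Weekday index = (0 + 168) mod 7 = 0

Day of the week: Monday


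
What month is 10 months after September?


September is month 9
9 + 10 = 19; wrap: 19 - 12 = 7

July


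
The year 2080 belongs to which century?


Century = (year - 1) // 100 + 1
= (2080 - 1) // 100 + 1
= 2079 // 100 + 1
= 20 + 1

21st century


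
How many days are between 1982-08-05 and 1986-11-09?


From 1982-08-05 to 1986-11-09
1982-08-05: days before August = 31 + 28 + 31 + 30 + 31 + 30 + 31 = 212 (1982 is not a leap year); day of year = 212 + 5 = 217
1986-11-09: days before November = 31 + 28 + 31 + 30 + 31 + 30 + 31 + 31 + 30 + 31 = 304 (1986 is not a leap year); day of year = 304 + 9 = 313
Rest of 1982: 365 - 217 = 148
Full years 1983 (365), 1984 (366), 1985 (365): 1096
Total = 148 + 1096 + 313 = 1557

1557 days


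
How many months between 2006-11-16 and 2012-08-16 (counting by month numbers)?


From November 2006 to August 2012
6 years * 12 = 72 months, minus 3 months = 69

69 months


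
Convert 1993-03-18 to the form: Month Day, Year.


ISO 1993-03-18 parses as year=1993, month=03, day=18
Month 3 -> March

March 18, 1993


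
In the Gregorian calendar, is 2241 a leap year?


Gregorian leap year rule: divisible by 4, but not by 100, unless also by 400.
2241 is not divisible by 4 -> not a leap year

No


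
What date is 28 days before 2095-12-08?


Start: 2095-12-08, subtract 28 days
Back 8 days from December 8 reaches November 30, 2095 -> 20 left
November 2095: 30 - 20 = 10 -> lands on November 10

Result: 2095-11-10


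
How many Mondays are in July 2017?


July 2017 has 31 days
Anchor: Jan 1, 2017. With p = 2017 - 1 = 2016: (p + p//4 - p//100 + p//400) mod 7 = (2016 + 504 - 20 + 5) mod 7 = 2505 mod 7 = 6 -> Sunday (Mon=0 ... Sun=6)
Days before July (Jan-Jun): 181; July 1 index = (6 + 181) mod 7 = 5 -> Saturday
First Monday is July 3
Mondays: 3, 10, 17, 24, 31

5 Mondays


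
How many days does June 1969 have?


June 1969

30 days


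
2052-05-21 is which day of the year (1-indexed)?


Date: May 21, 2052
Days in months 1 through 4: 121
Plus 21 days in May

Day of year: 142


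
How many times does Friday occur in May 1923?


May 1923 has 31 days
Anchor: Jan 1, 1923. With p = 1923 - 1 = 1922: (p + p//4 - p//100 + p//400) mod 7 = (1922 + 480 - 19 + 4) mod 7 = 2387 mod 7 = 0 -> Monday (Mon=0 ... Sun=6)
Days before May (Jan-Apr): 120; May 1 index = (0 + 120) mod 7 = 1 -> Tuesday
First Friday is May 4
Fridays: 4, 11, 18, 25

4 Fridays


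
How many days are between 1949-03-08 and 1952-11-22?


From 1949-03-08 to 1952-11-22
1949-03-08: days before March = 31 + 28 = 59 (1949 is not a leap year); day of year = 59 + 8 = 67
1952-11-22: days before November = 31 + 29 + 31 + 30 + 31 + 30 + 31 + 31 + 30 + 31 = 305 (1952 is a leap year); day of year = 305 + 22 = 327
Rest of 1949: 365 - 67 = 298
Full years 1950 (365), 1951 (365): 730
Total = 298 + 730 + 327 = 1355

1355 days


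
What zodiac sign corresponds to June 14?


Date: June 14
Conventional tropical zodiac dates: Gemini from May 21 onward; Cancer starts June 21
June 14 falls within the Gemini range

Gemini


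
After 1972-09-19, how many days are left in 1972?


Day of year: 263 of 366
Remaining = 366 - 263

103 days


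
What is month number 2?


Month 2 of 12

February


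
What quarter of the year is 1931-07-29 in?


Month: July (month 7)
Q1: Jan-Mar, Q2: Apr-Jun, Q3: Jul-Sep, Q4: Oct-Dec

Q3


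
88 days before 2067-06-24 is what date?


Start: 2067-06-24, subtract 88 days
Back 24 days from June 24 reaches May 31, 2067 -> 64 left
May 2067 has 31 days -> back to April 30, 2067 -> 33 left
April 2067 has 30 days -> back to March 31, 2067 -> 3 left
March 2067: 31 - 3 = 28 -> lands on March 28

Result: 2067-03-28


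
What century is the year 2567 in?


Century = (year - 1) // 100 + 1
= (2567 - 1) // 100 + 1
= 2566 // 100 + 1
= 25 + 1

26th century


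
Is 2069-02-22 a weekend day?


Anchor: Jan 1, 2069. With p = 2069 - 1 = 2068: (p + p//4 - p//100 + p//400) mod 7 = (2068 + 517 - 20 + 5) mod 7 = 2570 mod 7 = 1 -> Tuesday (Mon=0 ... Sun=6)
Day of year: 53; offset = 52
Weekday index = (1 + 52) mod 7 = 4 -> Friday
Weekend days: Saturday, Sunday

No


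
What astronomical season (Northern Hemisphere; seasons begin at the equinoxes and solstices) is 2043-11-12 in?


Date: November 12
Astronomical Autumn (approx.; exact equinox/solstice day varies by year): September 22 to December 20
November 12 falls within the Autumn window

Autumn


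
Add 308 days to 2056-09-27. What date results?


Start: 2056-09-27, add 308 days
September 2056 has 30 days: 30 - 27 = 3 days to September 30 -> 305 left
October 2056 has 31 days -> 274 left
November 2056 has 30 days -> 244 left
December 2056 has 31 days -> 213 left
January 2057 has 31 days -> 182 left
February 2057 has 28 days -> 154 left
March 2057 has 31 days -> 123 left
April 2057 has 30 days -> 93 left
May 2057 has 31 days -> 62 left
June 2057 has 30 days -> 32 left
July 2057 has 31 days -> 1 left
August 2057: 1 <= 31 -> lands on August 1

Result: 2057-08-01


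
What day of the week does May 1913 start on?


Target: May 1, 1913
Anchor: Jan 1, 1913. With p = 1913 - 1 = 1912: (p + p//4 - p//100 + p//400) mod 7 = (1912 + 478 - 19 + 4) mod 7 = 2375 mod 7 = 2 -> Wednesday (Mon=0 ... Sun=6)
Days before May (Jan-Apr): 120 days
Weekday index = (2 + 120) mod 7 = 3

Thursday


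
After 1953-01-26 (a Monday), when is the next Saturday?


Current: Monday
Target: Saturday
Days ahead: 5

Next Saturday: 1953-01-31


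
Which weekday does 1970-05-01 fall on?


Date: May 1, 1970
Anchor: Jan 1, 1970. With p = 1970 - 1 = 1969: (p + p//4 - p//100 + p//400) mod 7 = (1969 + 492 - 19 + 4) mod 7 = 2446 mod 7 = 3 -> Thursday (Mon=0 ... Sun=6)
Days before May (Jan-Apr): 120; offset = 120 + 1 - 1 = 120
Weekday index = (3 + 120) mod 7 = 4

Day of the week: Friday


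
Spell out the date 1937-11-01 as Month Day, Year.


ISO 1937-11-01 parses as year=1937, month=11, day=01
Month 11 -> November

November 1, 1937


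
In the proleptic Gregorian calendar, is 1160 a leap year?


Gregorian leap year rule: divisible by 4, but not by 100, unless also by 400.
1160 is divisible by 4 but not 100 -> leap year

Yes


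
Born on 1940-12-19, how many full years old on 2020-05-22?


Birth: 1940-12-19
Reference: 2020-05-22
Year difference: 2020 - 1940 = 80
Birthday not yet reached in 2020, subtract 1

79 years old


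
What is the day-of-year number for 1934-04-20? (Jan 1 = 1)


Date: April 20, 1934
Days in months 1 through 3: 90
Plus 20 days in April

Day of year: 110


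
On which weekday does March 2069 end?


March 2069 has 31 days
Anchor: Jan 1, 2069. With p = 2069 - 1 = 2068: (p + p//4 - p//100 + p//400) mod 7 = (2068 + 517 - 20 + 5) mod 7 = 2570 mod 7 = 1 -> Tuesday (Mon=0 ... Sun=6)
Days before March (Jan-Feb): 59; March 1 index = (1 + 59) mod 7 = 4 -> Friday
Last day offset: 31 - 1 = 30 days
Weekday index = (4 + 30) mod 7 = 6

Sunday, March 31


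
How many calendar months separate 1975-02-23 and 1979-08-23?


From February 1975 to August 1979
4 years * 12 = 48 months, plus 6 months = 54

54 months


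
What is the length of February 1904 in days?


February 1904 (leap year: yes)

29 days


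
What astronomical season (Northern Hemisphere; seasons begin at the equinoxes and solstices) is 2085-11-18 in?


Date: November 18
Astronomical Autumn (approx.; exact equinox/solstice day varies by year): September 22 to December 20
November 18 falls within the Autumn window

Autumn


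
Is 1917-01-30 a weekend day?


Anchor: Jan 1, 1917. With p = 1917 - 1 = 1916: (p + p//4 - p//100 + p//400) mod 7 = (1916 + 479 - 19 + 4) mod 7 = 2380 mod 7 = 0 -> Monday (Mon=0 ... Sun=6)
Day of year: 30; offset = 29
Weekday index = (0 + 29) mod 7 = 1 -> Tuesday
Weekend days: Saturday, Sunday

No


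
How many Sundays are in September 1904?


September 1904 has 30 days
Anchor: Jan 1, 1904. With p = 1904 - 1 = 1903: (p + p//4 - p//100 + p//400) mod 7 = (1903 + 475 - 19 + 4) mod 7 = 2363 mod 7 = 4 -> Friday (Mon=0 ... Sun=6)
Days before September (Jan-Aug): 244; September 1 index = (4 + 244) mod 7 = 3 -> Thursday
First Sunday is September 4
Sundays: 4, 11, 18, 25

4 Sundays


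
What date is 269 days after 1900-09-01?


Start: 1900-09-01, add 269 days
September 1900 has 30 days: 30 - 1 = 29 days to September 30 -> 240 left
October 1900 has 31 days -> 209 left
November 1900 has 30 days -> 179 left
December 1900 has 31 days -> 148 left
January 1901 has 31 days -> 117 left
February 1901 has 28 days -> 89 left
March 1901 has 31 days -> 58 left
April 1901 has 30 days -> 28 left
May 1901: 28 <= 31 -> lands on May 28

Result: 1901-05-28


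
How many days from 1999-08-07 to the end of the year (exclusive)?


Day of year: 219 of 365
Remaining = 365 - 219

146 days


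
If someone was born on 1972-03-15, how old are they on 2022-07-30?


Birth: 1972-03-15
Reference: 2022-07-30
Year difference: 2022 - 1972 = 50

50 years old


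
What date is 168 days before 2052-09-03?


Start: 2052-09-03, subtract 168 days
Back 3 days from September 3 reaches August 31, 2052 -> 165 left
August 2052 has 31 days -> back to July 31, 2052 -> 134 left
July 2052 has 31 days -> back to June 30, 2052 -> 103 left
June 2052 has 30 days -> back to May 31, 2052 -> 73 left
May 2052 has 31 days -> back to April 30, 2052 -> 42 left
April 2052 has 30 days -> back to March 31, 2052 -> 12 left
March 2052: 31 - 12 = 19 -> lands on March 19

Result: 2052-03-19


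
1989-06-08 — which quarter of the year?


Month: June (month 6)
Q1: Jan-Mar, Q2: Apr-Jun, Q3: Jul-Sep, Q4: Oct-Dec

Q2


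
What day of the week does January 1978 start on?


Target: January 1, 1978
Anchor: Jan 1, 1978. With p = 1978 - 1 = 1977: (p + p//4 - p//100 + p//400) mod 7 = (1977 + 494 - 19 + 4) mod 7 = 2456 mod 7 = 6 -> Sunday (Mon=0 ... Sun=6)
Offset from anchor: 0 days
Weekday index = (6 + 0) mod 7 = 6

Sunday


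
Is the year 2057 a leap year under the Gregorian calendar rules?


Gregorian leap year rule: divisible by 4, but not by 100, unless also by 400.
2057 is not divisible by 4 -> not a leap year

No


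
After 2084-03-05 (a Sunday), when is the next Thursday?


Current: Sunday
Target: Thursday
Days ahead: 4

Next Thursday: 2084-03-09


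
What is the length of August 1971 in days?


August 1971

31 days


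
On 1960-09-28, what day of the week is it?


Date: September 28, 1960
Anchor: Jan 1, 1960. With p = 1960 - 1 = 1959: (p + p//4 - p//100 + p//400) mod 7 = (1959 + 489 - 19 + 4) mod 7 = 2433 mod 7 = 4 -> Friday (Mon=0 ... Sun=6)
Days before September (Jan-Aug): 244; offset = 244 + 28 - 1 = 271
Weekday index = (4 + 271) mod 7 = 2

Day of the week: Wednesday


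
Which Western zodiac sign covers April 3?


Date: April 3
Conventional tropical zodiac dates: Aries from March 21 onward; Taurus starts April 20
April 3 falls within the Aries range

Aries


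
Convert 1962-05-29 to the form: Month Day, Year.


ISO 1962-05-29 parses as year=1962, month=05, day=29
Month 5 -> May

May 29, 1962


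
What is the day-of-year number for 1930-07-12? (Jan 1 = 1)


Date: July 12, 1930
Days in months 1 through 6: 181
Plus 12 days in July

Day of year: 193


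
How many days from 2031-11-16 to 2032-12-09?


From 2031-11-16 to 2032-12-09
2031-11-16: days before November = 31 + 28 + 31 + 30 + 31 + 30 + 31 + 31 + 30 + 31 = 304 (2031 is not a leap year); day of year = 304 + 16 = 320
2032-12-09: days before December = 31 + 29 + 31 + 30 + 31 + 30 + 31 + 31 + 30 + 31 + 30 = 335 (2032 is a leap year); day of year = 335 + 9 = 344
Rest of 2031: 365 - 320 = 45
Total = 45 + 344 = 389

389 days


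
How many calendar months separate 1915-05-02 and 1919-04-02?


From May 1915 to April 1919
4 years * 12 = 48 months, minus 1 month = 47

47 months


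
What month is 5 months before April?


April is month 4
4 - 5 = -1; wrap: -1 + 12 = 11

November


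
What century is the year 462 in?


Century = (year - 1) // 100 + 1
= (462 - 1) // 100 + 1
= 461 // 100 + 1
= 4 + 1

5th century


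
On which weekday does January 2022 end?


January 2022 has 31 days
Anchor: Jan 1, 2022. With p = 2022 - 1 = 2021: (p + p//4 - p//100 + p//400) mod 7 = (2021 + 505 - 20 + 5) mod 7 = 2511 mod 7 = 5 -> Saturday (Mon=0 ... Sun=6)
January 1 is the anchor itself -> Saturday
Last day offset: 31 - 1 = 30 days
Weekday index = (5 + 30) mod 7 = 0

Monday, January 31


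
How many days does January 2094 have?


January 2094

31 days


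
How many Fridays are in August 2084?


August 2084 has 31 days
Anchor: Jan 1, 2084. With p = 2084 - 1 = 2083: (p + p//4 - p//100 + p//400) mod 7 = (2083 + 520 - 20 + 5) mod 7 = 2588 mod 7 = 5 -> Saturday (Mon=0 ... Sun=6)
Days before August (Jan-Jul): 213; August 1 index = (5 + 213) mod 7 = 1 -> Tuesday
First Friday is August 4
Fridays: 4, 11, 18, 25

4 Fridays


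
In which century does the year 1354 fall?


Century = (year - 1) // 100 + 1
= (1354 - 1) // 100 + 1
= 1353 // 100 + 1
= 13 + 1

14th century


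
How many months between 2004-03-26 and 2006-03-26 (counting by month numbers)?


From March 2004 to March 2006
2 years * 12 = 24 months = 24

24 months


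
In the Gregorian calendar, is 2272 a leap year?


Gregorian leap year rule: divisible by 4, but not by 100, unless also by 400.
2272 is divisible by 4 but not 100 -> leap year

Yes


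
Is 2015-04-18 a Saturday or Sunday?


Anchor: Jan 1, 2015. With p = 2015 - 1 = 2014: (p + p//4 - p//100 + p//400) mod 7 = (2014 + 503 - 20 + 5) mod 7 = 2502 mod 7 = 3 -> Thursday (Mon=0 ... Sun=6)
Day of year: 108; offset = 107
Weekday index = (3 + 107) mod 7 = 5 -> Saturday
Weekend days: Saturday, Sunday

Yes


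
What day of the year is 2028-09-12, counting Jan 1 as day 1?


Date: September 12, 2028
Days in months 1 through 8: 244
Plus 12 days in September

Day of year: 256


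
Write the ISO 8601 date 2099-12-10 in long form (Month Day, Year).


ISO 2099-12-10 parses as year=2099, month=12, day=10
Month 12 -> December

December 10, 2099


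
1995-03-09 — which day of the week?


Date: March 9, 1995
Anchor: Jan 1, 1995. With p = 1995 - 1 = 1994: (p + p//4 - p//100 + p//400) mod 7 = (1994 + 498 - 19 + 4) mod 7 = 2477 mod 7 = 6 -> Sunday (Mon=0 ... Sun=6)
Days before March (Jan-Feb): 59; offset = 59 + 9 - 1 = 67
Weekday index = (6 + 67) mod 7 = 3

Day of the week: Thursday


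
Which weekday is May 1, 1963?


Target: May 1, 1963
Anchor: Jan 1, 1963. With p = 1963 - 1 = 1962: (p + p//4 - p//100 + p//400) mod 7 = (1962 + 490 - 19 + 4) mod 7 = 2437 mod 7 = 1 -> Tuesday (Mon=0 ... Sun=6)
Days before May (Jan-Apr): 120 days
Weekday index = (1 + 120) mod 7 = 2

Wednesday


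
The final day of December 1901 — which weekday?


December 1901 has 31 days
Anchor: Jan 1, 1901. With p = 1901 - 1 = 1900: (p + p//4 - p//100 + p//400) mod 7 = (1900 + 475 - 19 + 4) mod 7 = 2360 mod 7 = 1 -> Tuesday (Mon=0 ... Sun=6)
Days before December (Jan-Nov): 334; December 1 index = (1 + 334) mod 7 = 6 -> Sunday
Last day offset: 31 - 1 = 30 days
Weekday index = (6 + 30) mod 7 = 1

Tuesday, December 31


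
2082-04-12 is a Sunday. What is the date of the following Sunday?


Current: Sunday
Target: Sunday
Days ahead: 7

Next Sunday: 2082-04-19


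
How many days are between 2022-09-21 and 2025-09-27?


From 2022-09-21 to 2025-09-27
2022-09-21: days before September = 31 + 28 + 31 + 30 + 31 + 30 + 31 + 31 = 243 (2022 is not a leap year); day of year = 243 + 21 = 264
2025-09-27: days before September = 31 + 28 + 31 + 30 + 31 + 30 + 31 + 31 = 243 (2025 is not a leap year); day of year = 243 + 27 = 270
Rest of 2022: 365 - 264 = 101
Full years 2023 (365), 2024 (366): 731
Total = 101 + 731 + 270 = 1102

1102 days


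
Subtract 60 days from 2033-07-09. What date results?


Start: 2033-07-09, subtract 60 days
Back 9 days from July 9 reaches June 30, 2033 -> 51 left
June 2033 has 30 days -> back to May 31, 2033 -> 21 left
May 2033: 31 - 21 = 10 -> lands on May 10

Result: 2033-05-10


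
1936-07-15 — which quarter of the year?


Month: July (month 7)
Q1: Jan-Mar, Q2: Apr-Jun, Q3: Jul-Sep, Q4: Oct-Dec

Q3


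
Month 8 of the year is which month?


Month 8 of 12

August


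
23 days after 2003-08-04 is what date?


Start: 2003-08-04, add 23 days
August 2003 has 31 days; 4 + 23 = 27 stays within August

Result: 2003-08-27


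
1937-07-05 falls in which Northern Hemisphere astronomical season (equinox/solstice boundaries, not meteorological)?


Date: July 5
Astronomical Summer (approx.; exact equinox/solstice day varies by year): June 21 to September 21
July 5 falls within the Summer window

Summer


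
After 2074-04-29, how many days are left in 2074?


Day of year: 119 of 365
Remaining = 365 - 119

246 days


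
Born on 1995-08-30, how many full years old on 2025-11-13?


Birth: 1995-08-30
Reference: 2025-11-13
Year difference: 2025 - 1995 = 30

30 years old


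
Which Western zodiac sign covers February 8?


Date: February 8
Conventional tropical zodiac dates: Aquarius from January 20 onward; Pisces starts February 19
February 8 falls within the Aquarius range

Aquarius


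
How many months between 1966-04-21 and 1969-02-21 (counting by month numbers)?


From April 1966 to February 1969
3 years * 12 = 36 months, minus 2 months = 34

34 months


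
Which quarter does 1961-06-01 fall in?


Month: June (month 6)
Q1: Jan-Mar, Q2: Apr-Jun, Q3: Jul-Sep, Q4: Oct-Dec

Q2


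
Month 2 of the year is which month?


Month 2 of 12

February


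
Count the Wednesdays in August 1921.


August 1921 has 31 days
Anchor: Jan 1, 1921. With p = 1921 - 1 = 1920: (p + p//4 - p//100 + p//400) mod 7 = (1920 + 480 - 19 + 4) mod 7 = 2385 mod 7 = 5 -> Saturday (Mon=0 ... Sun=6)
Days before August (Jan-Jul): 212; August 1 index = (5 + 212) mod 7 = 0 -> Monday
First Wednesday is August 3
Wednesdays: 3, 10, 17, 24, 31

5 Wednesdays


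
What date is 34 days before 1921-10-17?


Start: 1921-10-17, subtract 34 days
Back 17 days from October 17 reaches September 30, 1921 -> 17 left
September 1921: 30 - 17 = 13 -> lands on September 13

Result: 1921-09-13


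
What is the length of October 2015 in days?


October 2015

31 days


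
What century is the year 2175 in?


Century = (year - 1) // 100 + 1
= (2175 - 1) // 100 + 1
= 2174 // 100 + 1
= 21 + 1

22nd century


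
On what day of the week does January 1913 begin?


Target: January 1, 1913
Anchor: Jan 1, 1913. With p = 1913 - 1 = 1912: (p + p//4 - p//100 + p//400) mod 7 = (1912 + 478 - 19 + 4) mod 7 = 2375 mod 7 = 2 -> Wednesday (Mon=0 ... Sun=6)
Offset from anchor: 0 days
Weekday index = (2 + 0) mod 7 = 2

Wednesday


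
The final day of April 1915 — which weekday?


April 1915 has 30 days
Anchor: Jan 1, 1915. With p = 1915 - 1 = 1914: (p + p//4 - p//100 + p//400) mod 7 = (1914 + 478 - 19 + 4) mod 7 = 2377 mod 7 = 4 -> Friday (Mon=0 ... Sun=6)
Days before April (Jan-Mar): 90; April 1 index = (4 + 90) mod 7 = 3 -> Thursday
Last day offset: 30 - 1 = 29 days
Weekday index = (3 + 29) mod 7 = 4

Friday, April 30


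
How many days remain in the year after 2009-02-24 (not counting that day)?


Day of year: 55 of 365
Remaining = 365 - 55

310 days


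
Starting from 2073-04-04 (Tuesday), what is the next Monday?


Current: Tuesday
Target: Monday
Days ahead: 6

Next Monday: 2073-04-10


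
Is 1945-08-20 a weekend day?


Anchor: Jan 1, 1945. With p = 1945 - 1 = 1944: (p + p//4 - p//100 + p//400) mod 7 = (1944 + 486 - 19 + 4) mod 7 = 2415 mod 7 = 0 -> Monday (Mon=0 ... Sun=6)
Day of year: 232; offset = 231
Weekday index = (0 + 231) mod 7 = 0 -> Monday
Weekend days: Saturday, Sunday

No


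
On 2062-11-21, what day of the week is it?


Date: November 21, 2062
Anchor: Jan 1, 2062. With p = 2062 - 1 = 2061: (p + p//4 - p//100 + p//400) mod 7 = (2061 + 515 - 20 + 5) mod 7 = 2561 mod 7 = 6 -> Sunday (Mon=0 ... Sun=6)
Days before November (Jan-Oct): 304; offset = 304 + 21 - 1 = 324
Weekday index = (6 + 324) mod 7 = 1

Day of the week: Tuesday


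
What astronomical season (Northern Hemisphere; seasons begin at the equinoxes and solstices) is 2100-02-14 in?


Date: February 14
Astronomical Winter (approx.; exact equinox/solstice day varies by year): December 21 to March 19
February 14 falls within the Winter window

Winter


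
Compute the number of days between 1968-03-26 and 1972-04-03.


From 1968-03-26 to 1972-04-03
1968-03-26: days before March = 31 + 29 = 60 (1968 is a leap year); day of year = 60 + 26 = 86
1972-04-03: days before April = 31 + 29 + 31 = 91 (1972 is a leap year); day of year = 91 + 3 = 94
Rest of 1968: 366 - 86 = 280
Full years 1969 (365), 1970 (365), 1971 (365): 1095
Total = 280 + 1095 + 94 = 1469

1469 days


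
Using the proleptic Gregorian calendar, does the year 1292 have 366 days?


Gregorian leap year rule: divisible by 4, but not by 100, unless also by 400.
1292 is divisible by 4 but not 100 -> leap year

Yes


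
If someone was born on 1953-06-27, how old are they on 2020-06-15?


Birth: 1953-06-27
Reference: 2020-06-15
Year difference: 2020 - 1953 = 67
Birthday not yet reached in 2020, subtract 1

66 years old


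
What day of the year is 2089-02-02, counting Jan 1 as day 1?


Date: February 2, 2089
Days in months 1 through 1: 31
Plus 2 days in February

Day of year: 33


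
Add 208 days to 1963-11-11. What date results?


Start: 1963-11-11, add 208 days
November 1963 has 30 days: 30 - 11 = 19 days to November 30 -> 189 left
December 1963 has 31 days -> 158 left
January 1964 has 31 days -> 127 left
February 1964 has 29 days -> 98 left
March 1964 has 31 days -> 67 left
April 1964 has 30 days -> 37 left
May 1964 has 31 days -> 6 left
June 1964: 6 <= 30 -> lands on June 6

Result: 1964-06-06


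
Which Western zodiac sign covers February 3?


Date: February 3
Conventional tropical zodiac dates: Aquarius from January 20 onward; Pisces starts February 19
February 3 falls within the Aquarius range

Aquarius


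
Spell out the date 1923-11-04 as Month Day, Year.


ISO 1923-11-04 parses as year=1923, month=11, day=04
Month 11 -> November

November 4, 1923


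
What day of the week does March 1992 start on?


Target: March 1, 1992
Anchor: Jan 1, 1992. With p = 1992 - 1 = 1991: (p + p//4 - p//100 + p//400) mod 7 = (1991 + 497 - 19 + 4) mod 7 = 2473 mod 7 = 2 -> Wednesday (Mon=0 ... Sun=6)
Days before March (Jan-Feb): 60 days
Weekday index = (2 + 60) mod 7 = 6

Sunday


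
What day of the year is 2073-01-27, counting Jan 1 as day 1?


Date: January 27, 2073
No months before January
Plus 27 days in January

Day of year: 27


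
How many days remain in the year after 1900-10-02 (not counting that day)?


Day of year: 275 of 365
Remaining = 365 - 275

90 days


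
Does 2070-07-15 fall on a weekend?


Anchor: Jan 1, 2070. With p = 2070 - 1 = 2069: (p + p//4 - p//100 + p//400) mod 7 = (2069 + 517 - 20 + 5) mod 7 = 2571 mod 7 = 2 -> Wednesday (Mon=0 ... Sun=6)
Day of year: 196; offset = 195
Weekday index = (2 + 195) mod 7 = 1 -> Tuesday
Weekend days: Saturday, Sunday

No


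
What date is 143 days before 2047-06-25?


Start: 2047-06-25, subtract 143 days
Back 25 days from June 25 reaches May 31, 2047 -> 118 left
May 2047 has 31 days -> back to April 30, 2047 -> 87 left
April 2047 has 30 days -> back to March 31, 2047 -> 57 left
March 2047 has 31 days -> back to February 28, 2047 -> 26 left
February 2047: 28 - 26 = 2 -> lands on February 2

Result: 2047-02-02


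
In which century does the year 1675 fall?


Century = (year - 1) // 100 + 1
= (1675 - 1) // 100 + 1
= 1674 // 100 + 1
= 16 + 1

17th century


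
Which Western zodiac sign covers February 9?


Date: February 9
Conventional tropical zodiac dates: Aquarius from January 20 onward; Pisces starts February 19
February 9 falls within the Aquarius range

Aquarius


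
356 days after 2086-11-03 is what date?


Start: 2086-11-03, add 356 days
November 2086 has 30 days: 30 - 3 = 27 days to November 30 -> 329 left
December 2086 has 31 days -> 298 left
January 2087 has 31 days -> 267 left
February 2087 has 28 days -> 239 left
March 2087 has 31 days -> 208 left
April 2087 has 30 days -> 178 left
May 2087 has 31 days -> 147 left
June 2087 has 30 days -> 117 left
July 2087 has 31 days -> 86 left
August 2087 has 31 days -> 55 left
September 2087 has 30 days -> 25 left
October 2087: 25 <= 31 -> lands on October 25

Result: 2087-10-25


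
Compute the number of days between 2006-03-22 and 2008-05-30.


From 2006-03-22 to 2008-05-30
2006-03-22: days before March = 31 + 28 = 59 (2006 is not a leap year); day of year = 59 + 22 = 81
2008-05-30: days before May = 31 + 29 + 31 + 30 = 121 (2008 is a leap year); day of year = 121 + 30 = 151
Rest of 2006: 365 - 81 = 284
Full years 2007 (365): 365
Total = 284 + 365 + 151 = 800

800 days


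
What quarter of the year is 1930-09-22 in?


Month: September (month 9)
Q1: Jan-Mar, Q2: Apr-Jun, Q3: Jul-Sep, Q4: Oct-Dec

Q3


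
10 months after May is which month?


May is month 5
5 + 10 = 15; wrap: 15 - 12 = 3

March


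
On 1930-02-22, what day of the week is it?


Date: February 22, 1930
Anchor: Jan 1, 1930. With p = 1930 - 1 = 1929: (p + p//4 - p//100 + p//400) mod 7 = (1929 + 482 - 19 + 4) mod 7 = 2396 mod 7 = 2 -> Wednesday (Mon=0 ... Sun=6)
Days before February (Jan): 31; offset = 31 + 22 - 1 = 52
Weekday index = (2 + 52) mod 7 = 5

Day of the week: Saturday


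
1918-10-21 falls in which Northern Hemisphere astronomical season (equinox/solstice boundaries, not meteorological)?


Date: October 21
Astronomical Autumn (approx.; exact equinox/solstice day varies by year): September 22 to December 20
October 21 falls within the Autumn window

Autumn


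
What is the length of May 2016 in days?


May 2016

31 days


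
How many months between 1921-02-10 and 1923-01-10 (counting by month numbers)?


From February 1921 to January 1923
2 years * 12 = 24 months, minus 1 month = 23

23 months


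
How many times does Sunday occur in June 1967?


June 1967 has 30 days
Anchor: Jan 1, 1967. With p = 1967 - 1 = 1966: (p + p//4 - p//100 + p//400) mod 7 = (1966 + 491 - 19 + 4) mod 7 = 2442 mod 7 = 6 -> Sunday (Mon=0 ... Sun=6)
Days before June (Jan-May): 151; June 1 index = (6 + 151) mod 7 = 3 -> Thursday
First Sunday is June 4
Sundays: 4, 11, 18, 25

4 Sundays


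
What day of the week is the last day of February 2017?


February 2017 has 28 days
Anchor: Jan 1, 2017. With p = 2017 - 1 = 2016: (p + p//4 - p//100 + p//400) mod 7 = (2016 + 504 - 20 + 5) mod 7 = 2505 mod 7 = 6 -> Sunday (Mon=0 ... Sun=6)
Days before February (Jan): 31; February 1 index = (6 + 31) mod 7 = 2 -> Wednesday
Last day offset: 28 - 1 = 27 days
Weekday index = (2 + 27) mod 7 = 1

Tuesday, February 28


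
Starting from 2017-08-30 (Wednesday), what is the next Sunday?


Current: Wednesday
Target: Sunday
Days ahead: 4

Next Sunday: 2017-09-03


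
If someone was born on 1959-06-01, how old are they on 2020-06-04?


Birth: 1959-06-01
Reference: 2020-06-04
Year difference: 2020 - 1959 = 61

61 years old


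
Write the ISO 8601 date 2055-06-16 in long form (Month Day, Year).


ISO 2055-06-16 parses as year=2055, month=06, day=16
Month 6 -> June

June 16, 2055


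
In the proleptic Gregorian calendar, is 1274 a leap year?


Gregorian leap year rule: divisible by 4, but not by 100, unless also by 400.
1274 is not divisible by 4 -> not a leap year

No


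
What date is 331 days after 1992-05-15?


Start: 1992-05-15, add 331 days
May 1992 has 31 days: 31 - 15 = 16 days to May 31 -> 315 left
June 1992 has 30 days -> 285 left
July 1992 has 31 days -> 254 left
August 1992 has 31 days -> 223 left
September 1992 has 30 days -> 193 left
October 1992 has 31 days -> 162 left
November 1992 has 30 days -> 132 left
December 1992 has 31 days -> 101 left
January 1993 has 31 days -> 70 left
February 1993 has 28 days -> 42 left
March 1993 has 31 days -> 11 left
April 1993: 11 <= 30 -> lands on April 11

Result: 1993-04-11


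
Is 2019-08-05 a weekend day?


Anchor: Jan 1, 2019. With p = 2019 - 1 = 2018: (p + p//4 - p//100 + p//400) mod 7 = (2018 + 504 - 20 + 5) mod 7 = 2507 mod 7 = 1 -> Tuesday (Mon=0 ... Sun=6)
Day of year: 217; offset = 216
Weekday index = (1 + 216) mod 7 = 0 -> Monday
Weekend days: Saturday, Sunday

No


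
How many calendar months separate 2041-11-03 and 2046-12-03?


From November 2041 to December 2046
5 years * 12 = 60 months, plus 1 month = 61

61 months


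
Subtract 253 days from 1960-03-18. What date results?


Start: 1960-03-18, subtract 253 days
Back 18 days from March 18 reaches February 29, 1960 -> 235 left
February 1960 has 29 days -> back to January 31, 1960 -> 206 left
January 1960 has 31 days -> back to December 31, 1959 -> 175 left
December 1959 has 31 days -> back to November 30, 1959 -> 144 left
November 1959 has 30 days -> back to October 31, 1959 -> 114 left
October 1959 has 31 days -> back to September 30, 1959 -> 83 left
September 1959 has 30 days -> back to August 31, 1959 -> 53 left
August 1959 has 31 days -> back to July 31, 1959 -> 22 left
July 1959: 31 - 22 = 9 -> lands on July 9

Result: 1959-07-09


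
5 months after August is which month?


August is month 8
8 + 5 = 13; wrap: 13 - 12 = 1

January


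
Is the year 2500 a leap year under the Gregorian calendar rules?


Gregorian leap year rule: divisible by 4, but not by 100, unless also by 400.
2500 is divisible by 100 but not 400 -> not a leap year

No


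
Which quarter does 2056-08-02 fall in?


Month: August (month 8)
Q1: Jan-Mar, Q2: Apr-Jun, Q3: Jul-Sep, Q4: Oct-Dec

Q3


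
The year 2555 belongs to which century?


Century = (year - 1) // 100 + 1
= (2555 - 1) // 100 + 1
= 2554 // 100 + 1
= 25 + 1

26th century


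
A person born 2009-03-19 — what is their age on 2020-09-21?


Birth: 2009-03-19
Reference: 2020-09-21
Year difference: 2020 - 2009 = 11

11 years old


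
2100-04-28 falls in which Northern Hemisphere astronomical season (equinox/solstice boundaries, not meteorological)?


Date: April 28
Astronomical Spring (approx.; exact equinox/solstice day varies by year): March 20 to June 20
April 28 falls within the Spring window

Spring


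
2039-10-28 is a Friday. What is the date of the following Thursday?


Current: Friday
Target: Thursday
Days ahead: 6

Next Thursday: 2039-11-03


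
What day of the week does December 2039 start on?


Target: December 1, 2039
Anchor: Jan 1, 2039. With p = 2039 - 1 = 2038: (p + p//4 - p//100 + p//400) mod 7 = (2038 + 509 - 20 + 5) mod 7 = 2532 mod 7 = 5 -> Saturday (Mon=0 ... Sun=6)
Days before December (Jan-Nov): 334 days
Weekday index = (5 + 334) mod 7 = 3

Thursday


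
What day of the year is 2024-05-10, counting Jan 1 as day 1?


Date: May 10, 2024
Days in months 1 through 4: 121
Plus 10 days in May

Day of year: 131


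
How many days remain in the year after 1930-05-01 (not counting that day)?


Day of year: 121 of 365
Remaining = 365 - 121

244 days


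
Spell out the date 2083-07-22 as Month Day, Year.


ISO 2083-07-22 parses as year=2083, month=07, day=22
Month 7 -> July

July 22, 2083


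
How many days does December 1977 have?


December 1977

31 days


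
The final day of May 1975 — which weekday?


May 1975 has 31 days
Anchor: Jan 1, 1975. With p = 1975 - 1 = 1974: (p + p//4 - p//100 + p//400) mod 7 = (1974 + 493 - 19 + 4) mod 7 = 2452 mod 7 = 2 -> Wednesday (Mon=0 ... Sun=6)
Days before May (Jan-Apr): 120; May 1 index = (2 + 120) mod 7 = 3 -> Thursday
Last day offset: 31 - 1 = 30 days
Weekday index = (3 + 30) mod 7 = 5

Saturday, May 31


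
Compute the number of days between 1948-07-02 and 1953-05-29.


From 1948-07-02 to 1953-05-29
1948-07-02: days before July = 31 + 29 + 31 + 30 + 31 + 30 = 182 (1948 is a leap year); day of year = 182 + 2 = 184
1953-05-29: days before May = 31 + 28 + 31 + 30 = 120 (1953 is not a leap year); day of year = 120 + 29 = 149
Rest of 1948: 366 - 184 = 182
Full years 1949 (365), 1950 (365), 1951 (365), 1952 (366): 1461
Total = 182 + 1461 + 149 = 1792

1792 days


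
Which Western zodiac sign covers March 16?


Date: March 16
Conventional tropical zodiac dates: Pisces from February 19 onward; Aries starts March 21
March 16 falls within the Pisces range

Pisces


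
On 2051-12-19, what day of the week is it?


Date: December 19, 2051
Anchor: Jan 1, 2051. With p = 2051 - 1 = 2050: (p + p//4 - p//100 + p//400) mod 7 = (2050 + 512 - 20 + 5) mod 7 = 2547 mod 7 = 6 -> Sunday (Mon=0 ... Sun=6)
Days before December (Jan-Nov): 334; offset = 334 + 19 - 1 = 352
Weekday index = (6 + 352) mod 7 = 1

Day of the week: Tuesday


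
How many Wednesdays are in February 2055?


February 2055 has 28 days
Anchor: Jan 1, 2055. With p = 2055 - 1 = 2054: (p + p//4 - p//100 + p//400) mod 7 = (2054 + 513 - 20 + 5) mod 7 = 2552 mod 7 = 4 -> Friday (Mon=0 ... Sun=6)
Days before February (Jan): 31; February 1 index = (4 + 31) mod 7 = 0 -> Monday
First Wednesday is February 3
Wednesdays: 3, 10, 17, 24

4 Wednesdays


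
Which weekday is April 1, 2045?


Target: April 1, 2045
Anchor: Jan 1, 2045. With p = 2045 - 1 = 2044: (p + p//4 - p//100 + p//400) mod 7 = (2044 + 511 - 20 + 5) mod 7 = 2540 mod 7 = 6 -> Sunday (Mon=0 ... Sun=6)
Days before April (Jan-Mar): 90 days
Weekday index = (6 + 90) mod 7 = 5

Saturday


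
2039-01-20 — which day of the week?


Date: January 20, 2039
Anchor: Jan 1, 2039. With p = 2039 - 1 = 2038: (p + p//4 - p//100 + p//400) mod 7 = (2038 + 509 - 20 + 5) mod 7 = 2532 mod 7 = 5 -> Saturday (Mon=0 ... Sun=6)
Days into year = 20 - 1 = 19
Weekday index = (5 + 19) mod 7 = 3

Day of the week: Thursday


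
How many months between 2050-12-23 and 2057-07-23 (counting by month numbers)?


From December 2050 to July 2057
7 years * 12 = 84 months, minus 5 months = 79

79 months


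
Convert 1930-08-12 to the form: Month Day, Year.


ISO 1930-08-12 parses as year=1930, month=08, day=12
Month 8 -> August

August 12, 1930


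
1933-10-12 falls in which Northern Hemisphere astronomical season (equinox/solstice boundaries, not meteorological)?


Date: October 12
Astronomical Autumn (approx.; exact equinox/solstice day varies by year): September 22 to December 20
October 12 falls within the Autumn window

Autumn


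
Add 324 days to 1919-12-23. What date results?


Start: 1919-12-23, add 324 days
December 1919 has 31 days: 31 - 23 = 8 days to December 31 -> 316 left
January 1920 has 31 days -> 285 left
February 1920 has 29 days -> 256 left
March 1920 has 31 days -> 225 left
April 1920 has 30 days -> 195 left
May 1920 has 31 days -> 164 left
June 1920 has 30 days -> 134 left
July 1920 has 31 days -> 103 left
August 1920 has 31 days -> 72 left
September 1920 has 30 days -> 42 left
October 1920 has 31 days -> 11 left
November 1920: 11 <= 30 -> lands on November 11

Result: 1920-11-11


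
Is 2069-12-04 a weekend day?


Anchor: Jan 1, 2069. With p = 2069 - 1 = 2068: (p + p//4 - p//100 + p//400) mod 7 = (2068 + 517 - 20 + 5) mod 7 = 2570 mod 7 = 1 -> Tuesday (Mon=0 ... Sun=6)
Day of year: 338; offset = 337
Weekday index = (1 + 337) mod 7 = 2 -> Wednesday
Weekend days: Saturday, Sunday

No


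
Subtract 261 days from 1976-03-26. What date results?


Start: 1976-03-26, subtract 261 days
Back 26 days from March 26 reaches February 29, 1976 -> 235 left
February 1976 has 29 days -> back to January 31, 1976 -> 206 left
January 1976 has 31 days -> back to December 31, 1975 -> 175 left
December 1975 has 31 days -> back to November 30, 1975 -> 144 left
November 1975 has 30 days -> back to October 31, 1975 -> 114 left
October 1975 has 31 days -> back to September 30, 1975 -> 83 left
September 1975 has 30 days -> back to August 31, 1975 -> 53 left
August 1975 has 31 days -> back to July 31, 1975 -> 22 left
July 1975: 31 - 22 = 9 -> lands on July 9

Result: 1975-07-09


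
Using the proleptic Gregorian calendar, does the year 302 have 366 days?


Gregorian leap year rule: divisible by 4, but not by 100, unless also by 400.
302 is not divisible by 4 -> not a leap year

No


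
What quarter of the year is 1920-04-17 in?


Month: April (month 4)
Q1: Jan-Mar, Q2: Apr-Jun, Q3: Jul-Sep, Q4: Oct-Dec

Q2


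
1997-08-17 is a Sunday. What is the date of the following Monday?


Current: Sunday
Target: Monday
Days ahead: 1

Next Monday: 1997-08-18


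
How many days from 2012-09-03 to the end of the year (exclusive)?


Day of year: 247 of 366
Remaining = 366 - 247

119 days


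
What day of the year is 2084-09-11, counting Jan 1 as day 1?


Date: September 11, 2084
Days in months 1 through 8: 244
Plus 11 days in September

Day of year: 255


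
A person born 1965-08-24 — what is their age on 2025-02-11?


Birth: 1965-08-24
Reference: 2025-02-11
Year difference: 2025 - 1965 = 60
Birthday not yet reached in 2025, subtract 1

59 years old


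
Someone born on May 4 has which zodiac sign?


Date: May 4
Conventional tropical zodiac dates: Taurus from April 20 onward; Gemini starts May 21
May 4 falls within the Taurus range

Taurus


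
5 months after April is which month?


April is month 4
4 + 5 = 9

September


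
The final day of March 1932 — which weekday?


March 1932 has 31 days
Anchor: Jan 1, 1932. With p = 1932 - 1 = 1931: (p + p//4 - p//100 + p//400) mod 7 = (1931 + 482 - 19 + 4) mod 7 = 2398 mod 7 = 4 -> Friday (Mon=0 ... Sun=6)
Days before March (Jan-Feb): 60; March 1 index = (4 + 60) mod 7 = 1 -> Tuesday
Last day offset: 31 - 1 = 30 days
Weekday index = (1 + 30) mod 7 = 3

Thursday, March 31
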